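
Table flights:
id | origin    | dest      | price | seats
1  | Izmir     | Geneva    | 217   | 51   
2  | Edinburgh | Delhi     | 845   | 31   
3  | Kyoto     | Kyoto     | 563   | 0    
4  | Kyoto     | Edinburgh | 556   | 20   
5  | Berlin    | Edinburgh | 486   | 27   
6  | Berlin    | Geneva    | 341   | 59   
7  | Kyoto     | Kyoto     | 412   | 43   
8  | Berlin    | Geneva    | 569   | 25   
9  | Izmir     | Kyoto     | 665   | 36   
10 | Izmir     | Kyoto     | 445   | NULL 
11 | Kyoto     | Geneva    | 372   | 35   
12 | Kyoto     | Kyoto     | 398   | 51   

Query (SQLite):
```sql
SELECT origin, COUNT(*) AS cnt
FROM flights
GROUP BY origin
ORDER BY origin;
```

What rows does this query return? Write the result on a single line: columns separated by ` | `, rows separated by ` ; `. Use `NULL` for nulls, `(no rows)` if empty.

Berlin | 3 ; Edinburgh | 1 ; Izmir | 3 ; Kyoto | 5

Partition flights by origin; compute COUNT(*) within each group.
  Berlin: ids {5, 6, 8} → COUNT(*)=3
  Edinburgh: ids {2} → COUNT(*)=1
  Izmir: ids {1, 9, 10} → COUNT(*)=3
  Kyoto: ids {3, 4, 7, 11, 12} → COUNT(*)=5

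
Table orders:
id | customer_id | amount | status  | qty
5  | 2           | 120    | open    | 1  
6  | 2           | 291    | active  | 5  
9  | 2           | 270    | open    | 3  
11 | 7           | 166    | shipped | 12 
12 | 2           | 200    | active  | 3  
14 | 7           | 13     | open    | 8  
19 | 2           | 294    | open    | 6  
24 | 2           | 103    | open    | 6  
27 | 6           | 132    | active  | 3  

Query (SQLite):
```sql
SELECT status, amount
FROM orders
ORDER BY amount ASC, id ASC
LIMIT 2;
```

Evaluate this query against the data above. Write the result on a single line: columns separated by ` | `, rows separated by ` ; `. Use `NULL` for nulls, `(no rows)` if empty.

open | 13 ; open | 103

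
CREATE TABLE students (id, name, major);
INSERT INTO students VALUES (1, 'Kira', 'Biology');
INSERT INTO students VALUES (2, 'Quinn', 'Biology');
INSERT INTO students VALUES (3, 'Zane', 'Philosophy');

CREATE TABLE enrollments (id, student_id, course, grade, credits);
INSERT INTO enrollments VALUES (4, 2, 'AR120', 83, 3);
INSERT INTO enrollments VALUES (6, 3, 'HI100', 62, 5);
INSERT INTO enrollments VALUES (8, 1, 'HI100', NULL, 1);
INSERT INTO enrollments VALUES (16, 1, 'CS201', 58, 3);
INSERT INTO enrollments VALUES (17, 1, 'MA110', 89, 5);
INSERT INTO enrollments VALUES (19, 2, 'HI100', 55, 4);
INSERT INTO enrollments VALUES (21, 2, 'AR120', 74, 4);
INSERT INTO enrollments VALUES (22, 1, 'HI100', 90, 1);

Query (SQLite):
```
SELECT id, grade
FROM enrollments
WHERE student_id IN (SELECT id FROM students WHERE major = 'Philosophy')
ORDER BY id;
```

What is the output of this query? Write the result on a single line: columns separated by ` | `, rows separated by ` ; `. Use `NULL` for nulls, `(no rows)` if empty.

6 | 62

Inner query: students.id where major = 'Philosophy'.
Outer: keep enrollments rows whose student_id is in that set.
Inner query → {3}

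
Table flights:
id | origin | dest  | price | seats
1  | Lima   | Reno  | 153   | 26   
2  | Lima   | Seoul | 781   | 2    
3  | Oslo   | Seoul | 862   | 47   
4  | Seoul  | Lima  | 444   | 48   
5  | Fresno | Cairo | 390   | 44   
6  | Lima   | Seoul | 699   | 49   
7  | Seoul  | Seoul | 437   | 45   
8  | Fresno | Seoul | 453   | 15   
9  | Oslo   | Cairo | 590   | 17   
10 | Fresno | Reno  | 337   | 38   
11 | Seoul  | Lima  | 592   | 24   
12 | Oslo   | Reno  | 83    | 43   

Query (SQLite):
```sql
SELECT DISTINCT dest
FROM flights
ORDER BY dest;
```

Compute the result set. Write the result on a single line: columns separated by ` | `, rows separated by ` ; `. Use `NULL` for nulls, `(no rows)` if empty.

Collect distinct dest values from flights.

Cairo ; Lima ; Reno ; Seoul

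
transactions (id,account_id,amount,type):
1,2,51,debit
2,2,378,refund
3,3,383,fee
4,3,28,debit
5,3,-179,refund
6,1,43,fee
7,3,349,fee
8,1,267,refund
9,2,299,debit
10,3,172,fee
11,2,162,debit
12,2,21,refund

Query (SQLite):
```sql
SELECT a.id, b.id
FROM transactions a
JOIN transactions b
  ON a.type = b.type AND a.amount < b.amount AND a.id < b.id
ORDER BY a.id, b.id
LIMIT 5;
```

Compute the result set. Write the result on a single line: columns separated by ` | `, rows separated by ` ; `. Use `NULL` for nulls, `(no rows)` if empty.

Pairs (a,b) with same type, a.amount < b.amount, a.id < b.id.
type groups: debit:{1,4,9,11} fee:{3,6,7,10} refund:{2,5,8,12}
Ordered by (a.id, b.id); first 5.

1 | 9 ; 1 | 11 ; 4 | 9 ; 4 | 11 ; 5 | 8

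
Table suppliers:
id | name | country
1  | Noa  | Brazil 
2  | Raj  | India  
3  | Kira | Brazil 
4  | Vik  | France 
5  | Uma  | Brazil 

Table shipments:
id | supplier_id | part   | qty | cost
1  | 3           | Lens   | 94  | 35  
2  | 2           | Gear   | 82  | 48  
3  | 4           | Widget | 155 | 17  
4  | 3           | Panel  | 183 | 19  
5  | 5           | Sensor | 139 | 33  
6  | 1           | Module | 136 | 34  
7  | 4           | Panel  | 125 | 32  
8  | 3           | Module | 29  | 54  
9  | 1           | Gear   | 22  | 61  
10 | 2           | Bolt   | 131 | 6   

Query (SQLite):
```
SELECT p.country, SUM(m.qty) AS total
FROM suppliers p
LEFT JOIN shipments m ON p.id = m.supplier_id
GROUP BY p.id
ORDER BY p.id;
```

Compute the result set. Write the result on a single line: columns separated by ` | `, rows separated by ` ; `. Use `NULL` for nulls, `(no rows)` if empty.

Brazil | 158 ; India | 213 ; Brazil | 306 ; France | 280 ; Brazil | 139

LEFT JOIN keeps every suppliers row; unmatched ones get NULL for shipments columns.
Group by suppliers.id and compute SUM(m.qty). SUM over an all-NULL group is NULL.
  1: ids {6, 9} → SUM(m.qty)=158
  2: ids {2, 10} → SUM(m.qty)=213
  3: ids {1, 4, 8} → SUM(m.qty)=306
  4: ids {3, 7} → SUM(m.qty)=280
  5: ids {5} → SUM(m.qty)=139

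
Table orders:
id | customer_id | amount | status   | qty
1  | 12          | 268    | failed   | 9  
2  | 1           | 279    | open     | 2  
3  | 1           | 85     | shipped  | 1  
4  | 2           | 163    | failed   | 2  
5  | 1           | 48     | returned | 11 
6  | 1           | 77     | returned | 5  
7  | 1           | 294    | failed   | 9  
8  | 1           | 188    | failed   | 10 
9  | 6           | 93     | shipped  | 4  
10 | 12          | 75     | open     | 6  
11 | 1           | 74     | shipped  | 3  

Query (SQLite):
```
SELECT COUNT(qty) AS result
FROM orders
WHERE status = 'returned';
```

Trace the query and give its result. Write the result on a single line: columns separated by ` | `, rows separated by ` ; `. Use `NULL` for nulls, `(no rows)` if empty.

2

Rows where status='returned' → qty values: [11, 5].
COUNT(qty) counts non-NULL values → 2.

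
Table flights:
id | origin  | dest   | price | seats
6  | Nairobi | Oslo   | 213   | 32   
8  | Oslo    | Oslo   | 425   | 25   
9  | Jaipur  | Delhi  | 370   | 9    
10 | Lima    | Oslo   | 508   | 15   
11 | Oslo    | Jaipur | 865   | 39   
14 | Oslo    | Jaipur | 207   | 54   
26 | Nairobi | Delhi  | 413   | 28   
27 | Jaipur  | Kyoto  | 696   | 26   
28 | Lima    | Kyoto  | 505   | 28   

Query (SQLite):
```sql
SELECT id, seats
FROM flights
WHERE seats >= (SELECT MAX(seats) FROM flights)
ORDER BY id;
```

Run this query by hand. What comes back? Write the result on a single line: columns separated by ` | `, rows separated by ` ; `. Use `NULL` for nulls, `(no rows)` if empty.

14 | 54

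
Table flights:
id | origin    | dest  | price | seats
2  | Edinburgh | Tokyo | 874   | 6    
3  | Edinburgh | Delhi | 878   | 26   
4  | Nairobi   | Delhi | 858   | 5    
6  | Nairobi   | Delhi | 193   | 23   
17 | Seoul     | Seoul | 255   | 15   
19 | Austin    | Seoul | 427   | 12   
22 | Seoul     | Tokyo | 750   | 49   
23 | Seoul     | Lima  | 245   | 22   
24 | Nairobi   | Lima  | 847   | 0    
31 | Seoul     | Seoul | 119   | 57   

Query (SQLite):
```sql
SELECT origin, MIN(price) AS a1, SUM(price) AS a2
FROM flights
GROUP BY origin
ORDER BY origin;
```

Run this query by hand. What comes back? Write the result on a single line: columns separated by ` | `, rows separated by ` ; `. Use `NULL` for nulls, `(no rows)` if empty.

Austin | 427 | 427 ; Edinburgh | 874 | 1752 ; Nairobi | 193 | 1898 ; Seoul | 119 | 1369

Group flights by origin.
Per group compute: MIN(price), SUM(price).
  Austin: ids {19} → MIN(price)=427, SUM(price)=427
  Edinburgh: ids {2, 3} → MIN(price)=874, SUM(price)=1752
  Nairobi: ids {4, 6, 24} → MIN(price)=193, SUM(price)=1898
  Seoul: ids {17, 22, 23, 31} → MIN(price)=119, SUM(price)=1369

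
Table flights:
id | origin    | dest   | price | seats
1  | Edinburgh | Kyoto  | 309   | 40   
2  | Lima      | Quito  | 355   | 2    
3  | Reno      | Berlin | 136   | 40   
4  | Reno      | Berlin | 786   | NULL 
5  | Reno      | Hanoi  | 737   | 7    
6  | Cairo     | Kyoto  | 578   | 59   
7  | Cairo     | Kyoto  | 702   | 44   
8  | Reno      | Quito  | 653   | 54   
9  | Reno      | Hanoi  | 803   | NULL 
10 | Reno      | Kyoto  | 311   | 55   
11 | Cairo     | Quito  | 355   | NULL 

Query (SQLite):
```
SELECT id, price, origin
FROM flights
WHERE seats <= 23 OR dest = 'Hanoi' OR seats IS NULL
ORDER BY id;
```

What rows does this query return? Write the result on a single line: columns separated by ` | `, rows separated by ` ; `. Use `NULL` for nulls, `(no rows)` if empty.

2 | 355 | Lima ; 4 | 786 | Reno ; 5 | 737 | Reno ; 9 | 803 | Reno ; 11 | 355 | Cairo

seats <= 23: ids {2, 5}
dest = 'Hanoi': ids {5, 9}
seats IS NULL: ids {4, 9, 11}
Combine with OR.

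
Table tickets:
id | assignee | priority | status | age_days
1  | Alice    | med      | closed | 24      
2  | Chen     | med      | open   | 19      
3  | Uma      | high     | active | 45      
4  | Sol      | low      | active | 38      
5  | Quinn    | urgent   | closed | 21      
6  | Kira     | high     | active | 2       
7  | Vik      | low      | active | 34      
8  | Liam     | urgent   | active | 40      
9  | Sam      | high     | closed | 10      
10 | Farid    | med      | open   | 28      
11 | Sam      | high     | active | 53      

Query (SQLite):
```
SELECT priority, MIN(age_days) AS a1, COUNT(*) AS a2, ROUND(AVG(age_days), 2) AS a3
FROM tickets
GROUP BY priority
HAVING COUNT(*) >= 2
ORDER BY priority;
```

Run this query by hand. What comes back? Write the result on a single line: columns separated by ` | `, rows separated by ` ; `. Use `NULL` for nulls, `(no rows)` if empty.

high | 2 | 4 | 27.5 ; low | 34 | 2 | 36 ; med | 19 | 3 | 23.67 ; urgent | 21 | 2 | 30.5

Group tickets by priority.
Per group compute: MIN(age_days), COUNT(*), ROUND(AVG(age_days), 2).
HAVING: drop groups with fewer than 2 rows.
  high: ids {3, 6, 9, 11} → MIN(age_days)=2, COUNT(*)=4, ROUND(AVG(age_days), 2)=27.5
  low: ids {4, 7} → MIN(age_days)=34, COUNT(*)=2, ROUND(AVG(age_days), 2)=36
  med: ids {1, 2, 10} → MIN(age_days)=19, COUNT(*)=3, ROUND(AVG(age_days), 2)=23.67
  urgent: ids {5, 8} → MIN(age_days)=21, COUNT(*)=2, ROUND(AVG(age_days), 2)=30.5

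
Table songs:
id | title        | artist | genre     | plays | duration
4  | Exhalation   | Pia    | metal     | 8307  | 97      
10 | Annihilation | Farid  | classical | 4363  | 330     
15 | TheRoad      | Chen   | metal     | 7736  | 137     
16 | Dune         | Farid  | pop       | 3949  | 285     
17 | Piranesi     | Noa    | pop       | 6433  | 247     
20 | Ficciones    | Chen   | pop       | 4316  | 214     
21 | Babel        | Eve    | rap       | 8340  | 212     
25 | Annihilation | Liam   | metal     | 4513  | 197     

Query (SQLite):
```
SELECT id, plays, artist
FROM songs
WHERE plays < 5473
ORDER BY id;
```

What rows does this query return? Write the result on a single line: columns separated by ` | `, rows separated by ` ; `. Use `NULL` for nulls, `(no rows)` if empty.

10 | 4363 | Farid ; 16 | 3949 | Farid ; 20 | 4316 | Chen ; 25 | 4513 | Liam

plays < 5473: ids {10, 16, 20, 25}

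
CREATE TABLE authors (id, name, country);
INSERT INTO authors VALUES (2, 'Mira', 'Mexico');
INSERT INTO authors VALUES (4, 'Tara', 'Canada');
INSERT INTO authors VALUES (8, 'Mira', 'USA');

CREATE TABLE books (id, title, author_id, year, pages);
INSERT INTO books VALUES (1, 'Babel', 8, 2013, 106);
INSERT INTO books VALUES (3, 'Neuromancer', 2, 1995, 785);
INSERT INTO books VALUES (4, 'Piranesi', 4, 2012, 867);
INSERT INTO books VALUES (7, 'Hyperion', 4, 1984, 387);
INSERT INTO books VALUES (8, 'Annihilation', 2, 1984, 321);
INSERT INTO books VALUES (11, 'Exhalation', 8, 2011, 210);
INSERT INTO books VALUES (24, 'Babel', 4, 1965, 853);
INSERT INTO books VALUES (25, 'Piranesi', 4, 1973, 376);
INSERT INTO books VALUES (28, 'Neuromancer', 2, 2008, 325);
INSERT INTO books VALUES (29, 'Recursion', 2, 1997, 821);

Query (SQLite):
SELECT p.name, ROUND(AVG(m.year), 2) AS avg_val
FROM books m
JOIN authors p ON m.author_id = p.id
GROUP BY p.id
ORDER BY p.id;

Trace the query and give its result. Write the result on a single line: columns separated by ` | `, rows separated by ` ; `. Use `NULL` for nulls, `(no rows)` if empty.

Mira | 1996 ; Tara | 1983.5 ; Mira | 2012

Join each books row to its authors via author_id.
Group joined rows by authors.id; compute ROUND(AVG(m.year), 2) per group.
  2: ids {3, 8, 28, 29} → ROUND(AVG(m.year), 2)=1996
  4: ids {4, 7, 24, 25} → ROUND(AVG(m.year), 2)=1983.5
  8: ids {1, 11} → ROUND(AVG(m.year), 2)=2012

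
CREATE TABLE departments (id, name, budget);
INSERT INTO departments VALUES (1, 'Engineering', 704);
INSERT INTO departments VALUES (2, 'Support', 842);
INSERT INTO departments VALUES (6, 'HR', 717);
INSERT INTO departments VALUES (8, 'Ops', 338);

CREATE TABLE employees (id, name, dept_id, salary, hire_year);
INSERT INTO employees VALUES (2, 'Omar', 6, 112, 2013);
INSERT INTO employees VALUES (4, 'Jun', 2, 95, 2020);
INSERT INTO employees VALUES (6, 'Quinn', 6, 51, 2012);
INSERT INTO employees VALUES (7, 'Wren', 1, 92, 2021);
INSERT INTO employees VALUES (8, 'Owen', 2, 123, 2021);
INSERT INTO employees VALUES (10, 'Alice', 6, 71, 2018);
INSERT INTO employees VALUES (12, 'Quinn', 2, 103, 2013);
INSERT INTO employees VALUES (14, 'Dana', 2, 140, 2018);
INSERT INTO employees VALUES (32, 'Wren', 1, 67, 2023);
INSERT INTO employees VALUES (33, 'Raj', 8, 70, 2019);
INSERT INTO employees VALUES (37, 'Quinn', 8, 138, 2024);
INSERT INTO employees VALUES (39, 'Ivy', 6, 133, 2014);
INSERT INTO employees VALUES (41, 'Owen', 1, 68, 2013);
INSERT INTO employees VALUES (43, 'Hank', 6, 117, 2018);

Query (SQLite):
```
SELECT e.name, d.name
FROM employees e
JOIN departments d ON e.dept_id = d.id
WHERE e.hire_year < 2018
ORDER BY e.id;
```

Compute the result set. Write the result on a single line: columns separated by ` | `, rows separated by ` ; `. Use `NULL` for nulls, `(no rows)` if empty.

Each employees row matches the departments row where dept_id = departments.id.
Then keep rows with e.hire_year < 2018.

Omar | HR ; Quinn | HR ; Quinn | Support ; Ivy | HR ; Owen | Engineering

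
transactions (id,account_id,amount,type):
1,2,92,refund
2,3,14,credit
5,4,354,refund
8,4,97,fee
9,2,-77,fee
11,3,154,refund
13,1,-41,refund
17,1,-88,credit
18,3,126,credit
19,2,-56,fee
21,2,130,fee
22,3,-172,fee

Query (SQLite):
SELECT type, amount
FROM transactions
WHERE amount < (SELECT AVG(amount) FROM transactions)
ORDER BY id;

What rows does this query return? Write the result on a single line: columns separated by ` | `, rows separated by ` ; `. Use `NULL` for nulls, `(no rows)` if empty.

credit | 14 ; fee | -77 ; refund | -41 ; credit | -88 ; fee | -56 ; fee | -172

Scalar subquery: AVG(amount) over all transactions rows = 44.416667 (≈; comparison uses full precision).
Keep rows where amount < that value.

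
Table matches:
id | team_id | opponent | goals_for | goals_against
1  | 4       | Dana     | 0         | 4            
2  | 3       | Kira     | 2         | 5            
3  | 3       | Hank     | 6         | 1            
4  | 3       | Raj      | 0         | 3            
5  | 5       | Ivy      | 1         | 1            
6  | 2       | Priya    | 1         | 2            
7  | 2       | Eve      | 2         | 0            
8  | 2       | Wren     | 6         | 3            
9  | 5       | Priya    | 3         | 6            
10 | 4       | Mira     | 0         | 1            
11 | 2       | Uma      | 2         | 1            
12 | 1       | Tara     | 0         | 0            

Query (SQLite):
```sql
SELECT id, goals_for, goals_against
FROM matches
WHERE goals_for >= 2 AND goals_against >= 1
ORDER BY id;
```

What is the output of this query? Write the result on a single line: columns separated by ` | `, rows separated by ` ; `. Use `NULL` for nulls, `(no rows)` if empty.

2 | 2 | 5 ; 3 | 6 | 1 ; 8 | 6 | 3 ; 9 | 3 | 6 ; 11 | 2 | 1

goals_for >= 2: ids {2, 3, 7, 8, 9, 11}
goals_against >= 1: ids {1, 2, 3, 4, 5, 6, 8, 9, 10, 11}
Combine with AND.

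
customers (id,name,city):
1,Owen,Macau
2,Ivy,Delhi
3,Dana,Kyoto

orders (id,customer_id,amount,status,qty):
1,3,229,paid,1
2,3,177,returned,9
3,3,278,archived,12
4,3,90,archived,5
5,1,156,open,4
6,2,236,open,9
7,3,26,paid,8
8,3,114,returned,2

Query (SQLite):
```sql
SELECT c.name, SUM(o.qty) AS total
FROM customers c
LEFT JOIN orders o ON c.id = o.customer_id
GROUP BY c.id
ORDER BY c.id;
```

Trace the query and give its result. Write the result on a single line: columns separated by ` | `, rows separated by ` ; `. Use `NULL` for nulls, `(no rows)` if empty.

Owen | 4 ; Ivy | 9 ; Dana | 37

LEFT JOIN keeps every customers row; unmatched ones get NULL for orders columns.
Group by customers.id and compute SUM(o.qty). SUM over an all-NULL group is NULL.
  1: ids {5} → SUM(o.qty)=4
  2: ids {6} → SUM(o.qty)=9
  3: ids {1, 2, 3, 4, 7, 8} → SUM(o.qty)=37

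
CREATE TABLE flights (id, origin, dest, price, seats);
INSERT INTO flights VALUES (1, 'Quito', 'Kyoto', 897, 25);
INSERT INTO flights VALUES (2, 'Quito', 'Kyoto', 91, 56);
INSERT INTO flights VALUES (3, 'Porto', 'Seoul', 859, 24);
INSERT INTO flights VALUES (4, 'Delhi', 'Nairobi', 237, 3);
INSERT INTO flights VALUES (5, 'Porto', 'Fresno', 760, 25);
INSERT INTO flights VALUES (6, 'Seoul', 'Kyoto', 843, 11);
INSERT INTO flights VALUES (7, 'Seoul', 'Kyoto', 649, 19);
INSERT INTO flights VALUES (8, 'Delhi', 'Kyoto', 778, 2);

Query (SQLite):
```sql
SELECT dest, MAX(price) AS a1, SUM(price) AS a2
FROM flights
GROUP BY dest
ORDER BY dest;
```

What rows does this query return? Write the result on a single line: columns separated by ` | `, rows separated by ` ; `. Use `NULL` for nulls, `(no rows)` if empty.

Fresno | 760 | 760 ; Kyoto | 897 | 3258 ; Nairobi | 237 | 237 ; Seoul | 859 | 859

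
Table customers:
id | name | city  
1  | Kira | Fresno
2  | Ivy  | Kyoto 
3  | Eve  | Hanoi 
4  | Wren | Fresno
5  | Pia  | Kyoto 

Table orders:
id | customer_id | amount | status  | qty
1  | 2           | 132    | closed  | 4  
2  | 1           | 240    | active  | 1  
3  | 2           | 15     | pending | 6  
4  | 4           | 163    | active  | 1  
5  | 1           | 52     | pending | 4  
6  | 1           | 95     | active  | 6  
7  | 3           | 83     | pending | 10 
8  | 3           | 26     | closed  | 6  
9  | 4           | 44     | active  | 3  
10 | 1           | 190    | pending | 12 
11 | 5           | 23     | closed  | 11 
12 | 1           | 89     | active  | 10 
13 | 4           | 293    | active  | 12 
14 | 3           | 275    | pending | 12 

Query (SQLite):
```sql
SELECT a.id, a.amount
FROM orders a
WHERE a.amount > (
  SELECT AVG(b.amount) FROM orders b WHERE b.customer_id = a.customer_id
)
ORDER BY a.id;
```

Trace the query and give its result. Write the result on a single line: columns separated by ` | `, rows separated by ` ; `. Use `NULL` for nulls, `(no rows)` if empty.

1 | 132 ; 2 | 240 ; 10 | 190 ; 13 | 293 ; 14 | 275

For each orders row a, compute AVG(amount) over rows sharing a.customer_id.
Keep row a if a.amount > that per-group AVG.
  customer_id=1: AVG(amount) = 133.2
  customer_id=2: AVG(amount) = 73.5
  customer_id=3: AVG(amount) = 128.0
  customer_id=4: AVG(amount) = 166.666667
  customer_id=5: AVG(amount) = 23.0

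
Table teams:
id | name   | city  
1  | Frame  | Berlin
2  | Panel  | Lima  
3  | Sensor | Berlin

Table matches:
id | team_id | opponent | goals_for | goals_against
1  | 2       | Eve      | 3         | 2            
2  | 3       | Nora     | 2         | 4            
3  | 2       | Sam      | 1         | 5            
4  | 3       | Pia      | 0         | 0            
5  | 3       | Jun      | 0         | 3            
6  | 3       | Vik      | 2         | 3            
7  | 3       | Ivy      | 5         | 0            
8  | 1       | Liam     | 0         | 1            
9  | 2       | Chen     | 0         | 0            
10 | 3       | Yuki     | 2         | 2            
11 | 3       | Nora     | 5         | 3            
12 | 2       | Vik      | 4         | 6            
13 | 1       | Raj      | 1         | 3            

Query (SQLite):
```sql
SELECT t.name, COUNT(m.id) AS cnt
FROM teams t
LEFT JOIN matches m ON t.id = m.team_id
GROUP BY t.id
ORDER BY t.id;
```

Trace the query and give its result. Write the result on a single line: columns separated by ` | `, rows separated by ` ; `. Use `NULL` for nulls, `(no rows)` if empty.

Frame | 2 ; Panel | 4 ; Sensor | 7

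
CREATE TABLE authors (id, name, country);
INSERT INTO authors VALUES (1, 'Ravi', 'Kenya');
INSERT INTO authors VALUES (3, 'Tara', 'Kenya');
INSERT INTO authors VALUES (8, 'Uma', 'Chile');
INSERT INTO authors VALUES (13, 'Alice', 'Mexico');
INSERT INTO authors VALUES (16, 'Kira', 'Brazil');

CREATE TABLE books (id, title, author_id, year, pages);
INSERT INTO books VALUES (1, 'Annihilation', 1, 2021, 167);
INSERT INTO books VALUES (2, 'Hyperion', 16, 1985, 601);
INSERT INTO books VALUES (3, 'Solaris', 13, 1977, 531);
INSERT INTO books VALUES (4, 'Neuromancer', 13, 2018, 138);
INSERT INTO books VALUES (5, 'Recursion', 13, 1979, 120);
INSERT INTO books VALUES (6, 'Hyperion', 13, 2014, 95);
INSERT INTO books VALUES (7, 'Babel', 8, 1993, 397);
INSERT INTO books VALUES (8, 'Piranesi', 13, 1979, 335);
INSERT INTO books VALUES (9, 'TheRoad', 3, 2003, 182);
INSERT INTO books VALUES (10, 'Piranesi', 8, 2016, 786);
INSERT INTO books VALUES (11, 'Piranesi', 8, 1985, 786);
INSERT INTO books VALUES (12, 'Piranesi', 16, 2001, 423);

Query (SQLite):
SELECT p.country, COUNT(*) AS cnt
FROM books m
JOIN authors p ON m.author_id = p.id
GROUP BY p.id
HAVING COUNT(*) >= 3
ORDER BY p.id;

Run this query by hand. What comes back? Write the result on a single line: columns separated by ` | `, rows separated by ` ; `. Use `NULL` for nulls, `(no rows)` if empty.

Chile | 3 ; Mexico | 5

Join each books row to its authors via author_id.
Group joined rows by authors.id; compute COUNT(*) per group.
HAVING: keep groups with count ≥ 3.
  1: ids {1} → COUNT(*)=1
  3: ids {9} → COUNT(*)=1
  8: ids {7, 10, 11} → COUNT(*)=3
  13: ids {3, 4, 5, 6, 8} → COUNT(*)=5
  16: ids {2, 12} → COUNT(*)=2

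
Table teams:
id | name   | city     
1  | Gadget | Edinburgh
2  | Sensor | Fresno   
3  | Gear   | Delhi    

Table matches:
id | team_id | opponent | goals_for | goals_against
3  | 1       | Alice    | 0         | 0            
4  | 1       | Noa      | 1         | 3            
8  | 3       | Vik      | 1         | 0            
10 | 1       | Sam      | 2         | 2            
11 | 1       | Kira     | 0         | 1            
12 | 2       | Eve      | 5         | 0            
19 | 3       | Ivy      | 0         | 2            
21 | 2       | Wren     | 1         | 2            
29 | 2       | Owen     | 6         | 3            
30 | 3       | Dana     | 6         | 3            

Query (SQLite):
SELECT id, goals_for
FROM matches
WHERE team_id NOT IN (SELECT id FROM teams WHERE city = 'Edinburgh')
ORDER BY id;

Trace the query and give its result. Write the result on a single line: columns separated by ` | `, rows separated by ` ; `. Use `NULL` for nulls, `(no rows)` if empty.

Inner query: teams.id where city = 'Edinburgh'.
Outer: keep matches rows whose team_id is not in that set.
Inner query → {1}

8 | 1 ; 12 | 5 ; 19 | 0 ; 21 | 1 ; 29 | 6 ; 30 | 6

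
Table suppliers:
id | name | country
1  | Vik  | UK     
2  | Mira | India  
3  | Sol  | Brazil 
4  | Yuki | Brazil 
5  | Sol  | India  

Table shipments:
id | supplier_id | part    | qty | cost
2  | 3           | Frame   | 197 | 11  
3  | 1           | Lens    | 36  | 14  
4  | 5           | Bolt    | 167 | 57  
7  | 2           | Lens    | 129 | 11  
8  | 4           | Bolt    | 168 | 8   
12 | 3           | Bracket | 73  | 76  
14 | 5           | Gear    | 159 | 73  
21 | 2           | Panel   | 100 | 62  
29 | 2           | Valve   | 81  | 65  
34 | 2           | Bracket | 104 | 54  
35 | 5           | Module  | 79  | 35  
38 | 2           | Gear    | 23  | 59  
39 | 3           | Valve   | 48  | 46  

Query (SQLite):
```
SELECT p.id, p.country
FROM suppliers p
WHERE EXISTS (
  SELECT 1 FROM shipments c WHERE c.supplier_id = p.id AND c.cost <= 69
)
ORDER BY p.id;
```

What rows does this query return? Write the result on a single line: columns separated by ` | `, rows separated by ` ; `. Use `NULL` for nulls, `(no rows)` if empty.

For each suppliers row, check whether any shipments with matching supplier_id has cost <= 69.
Keep rows where that is true.

1 | UK ; 2 | India ; 3 | Brazil ; 4 | Brazil ; 5 | India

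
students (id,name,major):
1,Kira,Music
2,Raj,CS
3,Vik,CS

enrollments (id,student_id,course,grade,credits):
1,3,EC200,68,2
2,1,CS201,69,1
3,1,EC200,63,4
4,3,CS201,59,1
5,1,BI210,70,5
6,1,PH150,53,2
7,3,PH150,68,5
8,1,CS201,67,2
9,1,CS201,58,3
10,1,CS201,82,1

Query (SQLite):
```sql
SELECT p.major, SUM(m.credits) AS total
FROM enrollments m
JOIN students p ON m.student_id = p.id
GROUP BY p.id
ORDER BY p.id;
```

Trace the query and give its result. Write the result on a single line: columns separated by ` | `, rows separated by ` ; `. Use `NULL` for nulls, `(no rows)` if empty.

Music | 18 ; CS | 8

Join each enrollments row to its students via student_id.
Group joined rows by students.id; compute SUM(m.credits) per group.
  1: ids {2, 3, 5, 6, 8, 9, 10} → SUM(m.credits)=18
  3: ids {1, 4, 7} → SUM(m.credits)=8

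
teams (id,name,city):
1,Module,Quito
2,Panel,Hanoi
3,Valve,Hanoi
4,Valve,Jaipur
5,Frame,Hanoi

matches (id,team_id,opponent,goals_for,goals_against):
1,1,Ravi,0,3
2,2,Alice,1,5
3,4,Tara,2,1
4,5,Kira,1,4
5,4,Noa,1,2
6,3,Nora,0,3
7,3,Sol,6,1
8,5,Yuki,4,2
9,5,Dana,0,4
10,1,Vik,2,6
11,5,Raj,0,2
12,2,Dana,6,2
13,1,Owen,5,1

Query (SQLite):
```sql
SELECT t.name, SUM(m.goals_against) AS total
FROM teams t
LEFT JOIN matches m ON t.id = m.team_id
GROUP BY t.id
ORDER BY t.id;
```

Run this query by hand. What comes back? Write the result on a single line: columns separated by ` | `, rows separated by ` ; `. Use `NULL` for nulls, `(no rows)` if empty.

LEFT JOIN keeps every teams row; unmatched ones get NULL for matches columns.
Group by teams.id and compute SUM(m.goals_against). SUM over an all-NULL group is NULL.
  1: ids {1, 10, 13} → SUM(m.goals_against)=10
  2: ids {2, 12} → SUM(m.goals_against)=7
  3: ids {6, 7} → SUM(m.goals_against)=4
  4: ids {3, 5} → SUM(m.goals_against)=3
  5: ids {4, 8, 9, 11} → SUM(m.goals_against)=12

Module | 10 ; Panel | 7 ; Valve | 4 ; Valve | 3 ; Frame | 12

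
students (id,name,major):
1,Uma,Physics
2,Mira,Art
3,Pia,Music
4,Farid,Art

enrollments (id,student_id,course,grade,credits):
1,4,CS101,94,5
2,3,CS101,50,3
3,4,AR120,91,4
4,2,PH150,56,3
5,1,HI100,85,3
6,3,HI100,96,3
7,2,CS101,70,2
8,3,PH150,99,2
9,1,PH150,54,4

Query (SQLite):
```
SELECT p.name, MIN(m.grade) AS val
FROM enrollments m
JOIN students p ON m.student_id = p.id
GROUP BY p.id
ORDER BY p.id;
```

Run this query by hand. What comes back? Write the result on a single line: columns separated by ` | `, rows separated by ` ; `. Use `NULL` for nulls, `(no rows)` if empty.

Uma | 54 ; Mira | 56 ; Pia | 50 ; Farid | 91

Join each enrollments row to its students via student_id.
Group joined rows by students.id; compute MIN(m.grade) per group.
  1: ids {5, 9} → MIN(m.grade)=54
  2: ids {4, 7} → MIN(m.grade)=56
  3: ids {2, 6, 8} → MIN(m.grade)=50
  4: ids {1, 3} → MIN(m.grade)=91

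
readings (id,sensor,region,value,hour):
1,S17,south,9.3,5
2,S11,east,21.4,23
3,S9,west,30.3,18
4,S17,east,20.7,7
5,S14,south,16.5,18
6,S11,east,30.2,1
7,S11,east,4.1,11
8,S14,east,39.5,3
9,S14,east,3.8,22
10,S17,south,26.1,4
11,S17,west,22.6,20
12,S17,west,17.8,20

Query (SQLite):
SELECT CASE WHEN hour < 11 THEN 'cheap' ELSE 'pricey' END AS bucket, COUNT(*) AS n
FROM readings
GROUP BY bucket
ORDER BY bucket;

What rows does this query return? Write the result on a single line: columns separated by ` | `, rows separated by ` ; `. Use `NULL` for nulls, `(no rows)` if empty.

cheap | 5 ; pricey | 7

Bucket rows by hour < 11 → 'cheap' else 'pricey'; count each bucket.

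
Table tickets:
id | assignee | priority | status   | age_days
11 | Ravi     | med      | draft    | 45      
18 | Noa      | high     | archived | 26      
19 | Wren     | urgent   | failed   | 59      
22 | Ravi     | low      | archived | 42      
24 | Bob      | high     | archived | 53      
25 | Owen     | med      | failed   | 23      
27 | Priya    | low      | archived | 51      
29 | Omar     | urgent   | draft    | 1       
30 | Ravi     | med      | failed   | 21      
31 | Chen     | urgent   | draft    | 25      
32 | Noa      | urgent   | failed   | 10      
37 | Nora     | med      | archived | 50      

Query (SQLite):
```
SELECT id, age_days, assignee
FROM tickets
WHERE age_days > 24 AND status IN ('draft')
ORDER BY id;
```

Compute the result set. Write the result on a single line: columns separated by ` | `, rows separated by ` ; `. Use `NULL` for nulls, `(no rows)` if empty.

11 | 45 | Ravi ; 31 | 25 | Chen

age_days > 24: ids {11, 18, 19, 22, 24, 27, 31, 37}
status IN ('draft'): ids {11, 29, 31}
Combine with AND.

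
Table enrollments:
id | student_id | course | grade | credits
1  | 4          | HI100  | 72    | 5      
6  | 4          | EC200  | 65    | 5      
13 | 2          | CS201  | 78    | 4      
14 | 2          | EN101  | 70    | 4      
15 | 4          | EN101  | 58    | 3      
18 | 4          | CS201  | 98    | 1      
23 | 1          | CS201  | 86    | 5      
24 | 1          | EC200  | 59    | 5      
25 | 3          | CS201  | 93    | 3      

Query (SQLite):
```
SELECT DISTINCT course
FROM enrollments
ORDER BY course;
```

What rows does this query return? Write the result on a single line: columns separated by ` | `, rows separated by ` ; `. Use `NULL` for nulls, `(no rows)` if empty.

CS201 ; EC200 ; EN101 ; HI100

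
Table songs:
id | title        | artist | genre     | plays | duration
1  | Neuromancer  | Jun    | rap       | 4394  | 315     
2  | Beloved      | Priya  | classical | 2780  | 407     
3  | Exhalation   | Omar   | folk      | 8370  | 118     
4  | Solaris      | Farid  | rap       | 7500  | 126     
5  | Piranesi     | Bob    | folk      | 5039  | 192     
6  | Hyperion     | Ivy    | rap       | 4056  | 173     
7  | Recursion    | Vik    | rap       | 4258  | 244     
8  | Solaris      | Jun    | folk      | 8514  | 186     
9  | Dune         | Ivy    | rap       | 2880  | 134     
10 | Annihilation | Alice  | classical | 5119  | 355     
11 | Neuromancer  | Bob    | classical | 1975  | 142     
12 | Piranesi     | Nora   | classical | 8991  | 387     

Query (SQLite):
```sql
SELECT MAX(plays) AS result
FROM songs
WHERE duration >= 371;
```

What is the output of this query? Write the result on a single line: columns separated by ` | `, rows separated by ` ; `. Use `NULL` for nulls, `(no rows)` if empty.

8991

Rows where duration >= 371 → plays values: [2780, 8991].
MAX of non-NULL values = 8991.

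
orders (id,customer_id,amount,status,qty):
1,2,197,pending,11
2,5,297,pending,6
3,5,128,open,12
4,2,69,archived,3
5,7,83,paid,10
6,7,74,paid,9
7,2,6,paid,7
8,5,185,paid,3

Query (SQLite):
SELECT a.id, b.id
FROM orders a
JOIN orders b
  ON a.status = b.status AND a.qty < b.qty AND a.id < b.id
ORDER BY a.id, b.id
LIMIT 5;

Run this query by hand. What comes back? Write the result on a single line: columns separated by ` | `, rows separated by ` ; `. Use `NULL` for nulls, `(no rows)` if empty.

(no rows)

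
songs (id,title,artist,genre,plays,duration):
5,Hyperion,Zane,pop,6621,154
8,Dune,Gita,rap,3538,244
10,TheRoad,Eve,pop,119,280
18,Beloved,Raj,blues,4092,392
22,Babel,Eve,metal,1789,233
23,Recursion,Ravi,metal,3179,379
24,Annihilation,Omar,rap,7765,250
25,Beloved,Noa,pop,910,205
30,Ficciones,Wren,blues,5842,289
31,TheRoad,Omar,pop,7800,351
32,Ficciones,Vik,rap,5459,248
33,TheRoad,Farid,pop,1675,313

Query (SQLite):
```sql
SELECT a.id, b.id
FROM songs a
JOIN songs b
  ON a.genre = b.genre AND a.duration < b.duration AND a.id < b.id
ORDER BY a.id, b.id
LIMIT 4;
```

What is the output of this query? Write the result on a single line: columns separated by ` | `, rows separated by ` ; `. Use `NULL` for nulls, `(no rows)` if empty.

5 | 10 ; 5 | 25 ; 5 | 31 ; 5 | 33

Pairs (a,b) with same genre, a.duration < b.duration, a.id < b.id.
genre groups: blues:{18,30} metal:{22,23} pop:{5,10,25,31,33} rap:{8,24,32}
Ordered by (a.id, b.id); first 4.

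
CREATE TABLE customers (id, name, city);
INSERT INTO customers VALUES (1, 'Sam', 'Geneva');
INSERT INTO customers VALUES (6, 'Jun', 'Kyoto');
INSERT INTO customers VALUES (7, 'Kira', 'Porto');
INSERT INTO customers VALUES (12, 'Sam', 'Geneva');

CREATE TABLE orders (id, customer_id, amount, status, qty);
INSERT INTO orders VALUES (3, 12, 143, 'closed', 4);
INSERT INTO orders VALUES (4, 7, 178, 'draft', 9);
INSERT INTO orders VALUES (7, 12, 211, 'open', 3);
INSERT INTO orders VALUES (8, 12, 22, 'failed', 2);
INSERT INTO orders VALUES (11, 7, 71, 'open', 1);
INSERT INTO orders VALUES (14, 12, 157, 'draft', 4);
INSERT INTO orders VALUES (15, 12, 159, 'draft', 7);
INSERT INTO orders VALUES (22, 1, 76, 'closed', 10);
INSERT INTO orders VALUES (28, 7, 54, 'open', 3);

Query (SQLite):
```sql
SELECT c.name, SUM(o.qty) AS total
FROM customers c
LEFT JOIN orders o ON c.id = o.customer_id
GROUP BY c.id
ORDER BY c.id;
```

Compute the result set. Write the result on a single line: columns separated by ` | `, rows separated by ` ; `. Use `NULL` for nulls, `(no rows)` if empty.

Sam | 10 ; Jun | NULL ; Kira | 13 ; Sam | 20

LEFT JOIN keeps every customers row; unmatched ones get NULL for orders columns.
Group by customers.id and compute SUM(o.qty). SUM over an all-NULL group is NULL.
  1: ids {22} → SUM(o.qty)=10
  6: ids {—} → SUM(o.qty)=NULL
  7: ids {4, 11, 28} → SUM(o.qty)=13
  12: ids {3, 7, 8, 14, 15} → SUM(o.qty)=20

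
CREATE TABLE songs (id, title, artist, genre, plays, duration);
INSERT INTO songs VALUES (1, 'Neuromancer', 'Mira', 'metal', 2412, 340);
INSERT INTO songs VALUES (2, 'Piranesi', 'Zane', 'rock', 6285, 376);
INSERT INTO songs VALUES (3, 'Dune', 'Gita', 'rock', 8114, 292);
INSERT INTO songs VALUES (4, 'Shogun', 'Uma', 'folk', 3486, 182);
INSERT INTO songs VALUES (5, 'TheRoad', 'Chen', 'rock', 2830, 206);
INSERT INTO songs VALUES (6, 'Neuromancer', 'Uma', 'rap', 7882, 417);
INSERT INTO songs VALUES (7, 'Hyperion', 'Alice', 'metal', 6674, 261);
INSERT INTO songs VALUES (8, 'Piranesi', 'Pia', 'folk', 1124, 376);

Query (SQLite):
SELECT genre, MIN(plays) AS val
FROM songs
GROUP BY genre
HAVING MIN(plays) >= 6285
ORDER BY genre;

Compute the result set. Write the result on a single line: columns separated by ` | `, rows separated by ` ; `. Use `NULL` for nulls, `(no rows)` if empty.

rap | 7882

Partition songs by genre; compute MIN(plays) within each group.
HAVING: keep groups where MIN(plays) >= 6285.
  folk: ids {4, 8} → MIN(plays)=1124
  metal: ids {1, 7} → MIN(plays)=2412
  rap: ids {6} → MIN(plays)=7882
  rock: ids {2, 3, 5} → MIN(plays)=2830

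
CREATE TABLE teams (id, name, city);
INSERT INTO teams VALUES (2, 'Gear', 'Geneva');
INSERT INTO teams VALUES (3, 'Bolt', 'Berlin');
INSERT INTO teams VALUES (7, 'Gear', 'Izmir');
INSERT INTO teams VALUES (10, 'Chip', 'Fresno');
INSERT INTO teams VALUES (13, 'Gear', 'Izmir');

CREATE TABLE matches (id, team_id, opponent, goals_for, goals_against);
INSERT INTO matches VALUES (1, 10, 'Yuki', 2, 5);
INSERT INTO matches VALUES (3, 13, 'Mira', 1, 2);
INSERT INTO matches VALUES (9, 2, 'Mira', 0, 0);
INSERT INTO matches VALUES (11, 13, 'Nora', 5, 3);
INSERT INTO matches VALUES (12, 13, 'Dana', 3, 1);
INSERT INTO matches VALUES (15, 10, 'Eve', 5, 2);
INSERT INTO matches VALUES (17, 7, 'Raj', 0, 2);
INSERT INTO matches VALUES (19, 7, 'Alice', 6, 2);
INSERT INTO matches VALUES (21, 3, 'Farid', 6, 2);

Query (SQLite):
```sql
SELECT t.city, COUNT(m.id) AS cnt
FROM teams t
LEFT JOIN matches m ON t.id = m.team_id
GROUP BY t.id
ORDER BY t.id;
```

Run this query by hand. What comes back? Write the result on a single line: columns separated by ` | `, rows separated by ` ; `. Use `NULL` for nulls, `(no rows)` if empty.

Geneva | 1 ; Berlin | 1 ; Izmir | 2 ; Fresno | 2 ; Izmir | 3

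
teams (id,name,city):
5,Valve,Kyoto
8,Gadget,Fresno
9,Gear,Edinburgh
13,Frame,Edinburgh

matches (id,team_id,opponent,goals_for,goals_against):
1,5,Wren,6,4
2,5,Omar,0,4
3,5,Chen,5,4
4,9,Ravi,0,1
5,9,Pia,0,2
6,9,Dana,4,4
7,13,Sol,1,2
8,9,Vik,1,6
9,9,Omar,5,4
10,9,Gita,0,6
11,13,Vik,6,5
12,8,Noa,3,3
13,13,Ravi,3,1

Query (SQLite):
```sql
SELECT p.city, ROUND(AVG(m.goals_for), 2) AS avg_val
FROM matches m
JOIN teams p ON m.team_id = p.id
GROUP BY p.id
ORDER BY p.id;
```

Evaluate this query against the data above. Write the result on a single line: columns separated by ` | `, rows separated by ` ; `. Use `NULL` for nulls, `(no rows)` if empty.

Join each matches row to its teams via team_id.
Group joined rows by teams.id; compute ROUND(AVG(m.goals_for), 2) per group.
  5: ids {1, 2, 3} → ROUND(AVG(m.goals_for), 2)=3.67
  8: ids {12} → ROUND(AVG(m.goals_for), 2)=3
  9: ids {4, 5, 6, 8, 9, 10} → ROUND(AVG(m.goals_for), 2)=1.67
  13: ids {7, 11, 13} → ROUND(AVG(m.goals_for), 2)=3.33

Kyoto | 3.67 ; Fresno | 3 ; Edinburgh | 1.67 ; Edinburgh | 3.33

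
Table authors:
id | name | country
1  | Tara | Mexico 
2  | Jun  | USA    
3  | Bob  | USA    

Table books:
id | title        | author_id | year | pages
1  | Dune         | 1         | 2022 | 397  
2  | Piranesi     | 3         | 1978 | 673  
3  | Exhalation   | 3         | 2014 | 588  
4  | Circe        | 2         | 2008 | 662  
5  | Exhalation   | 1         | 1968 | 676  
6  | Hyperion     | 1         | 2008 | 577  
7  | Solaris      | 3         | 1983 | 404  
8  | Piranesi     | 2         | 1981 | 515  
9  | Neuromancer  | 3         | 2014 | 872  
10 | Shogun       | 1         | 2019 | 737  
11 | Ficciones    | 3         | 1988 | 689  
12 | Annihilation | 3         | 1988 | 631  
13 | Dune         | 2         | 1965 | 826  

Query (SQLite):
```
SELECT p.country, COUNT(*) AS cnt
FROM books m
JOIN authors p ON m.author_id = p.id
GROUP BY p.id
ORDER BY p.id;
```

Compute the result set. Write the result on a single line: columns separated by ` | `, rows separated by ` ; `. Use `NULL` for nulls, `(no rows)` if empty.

Mexico | 4 ; USA | 3 ; USA | 6

Join each books row to its authors via author_id.
Group joined rows by authors.id; compute COUNT(*) per group.
  1: ids {1, 5, 6, 10} → COUNT(*)=4
  2: ids {4, 8, 13} → COUNT(*)=3
  3: ids {2, 3, 7, 9, 11, 12} → COUNT(*)=6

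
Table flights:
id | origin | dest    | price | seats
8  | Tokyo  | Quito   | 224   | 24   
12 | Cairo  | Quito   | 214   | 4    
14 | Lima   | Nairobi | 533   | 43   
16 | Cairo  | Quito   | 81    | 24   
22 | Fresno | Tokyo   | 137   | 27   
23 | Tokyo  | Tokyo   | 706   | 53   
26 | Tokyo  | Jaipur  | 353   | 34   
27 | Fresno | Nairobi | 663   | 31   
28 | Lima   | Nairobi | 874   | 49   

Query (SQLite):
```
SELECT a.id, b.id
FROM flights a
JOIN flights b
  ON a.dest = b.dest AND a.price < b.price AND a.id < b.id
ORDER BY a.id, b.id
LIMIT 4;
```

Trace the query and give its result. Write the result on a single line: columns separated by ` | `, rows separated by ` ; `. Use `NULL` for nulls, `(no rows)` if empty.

14 | 27 ; 14 | 28 ; 22 | 23 ; 27 | 28

Pairs (a,b) with same dest, a.price < b.price, a.id < b.id.
dest groups: Jaipur:{26} Nairobi:{14,27,28} Quito:{8,12,16} Tokyo:{22,23}
Ordered by (a.id, b.id); first 4.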